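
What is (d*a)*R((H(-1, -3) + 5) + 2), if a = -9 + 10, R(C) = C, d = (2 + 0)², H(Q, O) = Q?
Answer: 24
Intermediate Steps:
d = 4 (d = 2² = 4)
a = 1
(d*a)*R((H(-1, -3) + 5) + 2) = (4*1)*((-1 + 5) + 2) = 4*(4 + 2) = 4*6 = 24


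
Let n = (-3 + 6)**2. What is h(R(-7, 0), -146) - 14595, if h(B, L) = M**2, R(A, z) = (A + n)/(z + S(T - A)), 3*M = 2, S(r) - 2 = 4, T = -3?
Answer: -131351/9 ≈ -14595.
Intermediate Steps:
S(r) = 6 (S(r) = 2 + 4 = 6)
M = 2/3 (M = (1/3)*2 = 2/3 ≈ 0.66667)
n = 9 (n = 3**2 = 9)
R(A, z) = (9 + A)/(6 + z) (R(A, z) = (A + 9)/(z + 6) = (9 + A)/(6 + z))
h(B, L) = 4/9 (h(B, L) = (2/3)**2 = 4/9)
h(R(-7, 0), -146) - 14595 = 4/9 - 14595 = -131351/9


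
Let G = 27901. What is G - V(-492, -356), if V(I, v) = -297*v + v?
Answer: -77475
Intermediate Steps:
V(I, v) = -296*v
G - V(-492, -356) = 27901 - (-296)*(-356) = 27901 - 1*105376 = 27901 - 105376 = -77475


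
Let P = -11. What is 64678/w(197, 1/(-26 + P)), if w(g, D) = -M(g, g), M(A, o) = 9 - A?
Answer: 32339/94 ≈ 344.03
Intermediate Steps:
w(g, D) = -9 + g (w(g, D) = -(9 - g) = -9 + g)
64678/w(197, 1/(-26 + P)) = 64678/(-9 + 197) = 64678/188 = 64678*(1/188) = 32339/94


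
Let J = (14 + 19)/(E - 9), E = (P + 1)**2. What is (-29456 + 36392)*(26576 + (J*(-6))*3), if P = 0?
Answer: 184846134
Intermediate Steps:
E = 1 (E = (0 + 1)**2 = 1**2 = 1)
J = -33/8 (J = (14 + 19)/(1 - 9) = 33/(-8) = 33*(-1/8) = -33/8 ≈ -4.1250)
(-29456 + 36392)*(26576 + (J*(-6))*3) = (-29456 + 36392)*(26576 - 33/8*(-6)*3) = 6936*(26576 + (99/4)*3) = 6936*(26576 + 297/4) = 6936*(106601/4) = 184846134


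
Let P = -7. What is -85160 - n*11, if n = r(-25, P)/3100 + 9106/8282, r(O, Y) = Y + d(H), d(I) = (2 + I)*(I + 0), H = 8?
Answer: -1093366018523/12837100 ≈ -85172.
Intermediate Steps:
d(I) = I*(2 + I) (d(I) = (2 + I)*I = I*(2 + I))
r(O, Y) = 80 + Y (r(O, Y) = Y + 8*(2 + 8) = Y + 8*10 = Y + 80 = 80 + Y)
n = 14416593/12837100 (n = (80 - 7)/3100 + 9106/8282 = 73*(1/3100) + 9106*(1/8282) = 73/3100 + 4553/4141 = 14416593/12837100 ≈ 1.1230)
-85160 - n*11 = -85160 - 14416593*11/12837100 = -85160 - 1*158582523/12837100 = -85160 - 158582523/12837100 = -1093366018523/12837100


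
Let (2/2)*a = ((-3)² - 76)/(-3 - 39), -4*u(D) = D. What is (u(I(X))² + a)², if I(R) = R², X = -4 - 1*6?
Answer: 692584489/1764 ≈ 3.9262e+5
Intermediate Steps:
X = -10 (X = -4 - 6 = -10)
u(D) = -D/4
a = 67/42 (a = ((-3)² - 76)/(-3 - 39) = (9 - 76)/(-42) = -67*(-1/42) = 67/42 ≈ 1.5952)
(u(I(X))² + a)² = ((-¼*(-10)²)² + 67/42)² = ((-¼*100)² + 67/42)² = ((-25)² + 67/42)² = (625 + 67/42)² = (26317/42)² = 692584489/1764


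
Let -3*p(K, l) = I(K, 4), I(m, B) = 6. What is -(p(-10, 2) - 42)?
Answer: 44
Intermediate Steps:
p(K, l) = -2 (p(K, l) = -⅓*6 = -2)
-(p(-10, 2) - 42) = -(-2 - 42) = -1*(-44) = 44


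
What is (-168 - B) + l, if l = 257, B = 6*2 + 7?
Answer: 70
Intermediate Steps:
B = 19 (B = 12 + 7 = 19)
(-168 - B) + l = (-168 - 1*19) + 257 = (-168 - 19) + 257 = -187 + 257 = 70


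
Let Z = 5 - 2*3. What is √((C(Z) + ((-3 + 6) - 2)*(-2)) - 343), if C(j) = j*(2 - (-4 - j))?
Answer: 5*I*√14 ≈ 18.708*I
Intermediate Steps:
Z = -1 (Z = 5 - 6 = -1)
C(j) = j*(6 + j) (C(j) = j*(2 + (4 + j)) = j*(6 + j))
√((C(Z) + ((-3 + 6) - 2)*(-2)) - 343) = √((-(6 - 1) + ((-3 + 6) - 2)*(-2)) - 343) = √((-1*5 + (3 - 2)*(-2)) - 343) = √((-5 + 1*(-2)) - 343) = √((-5 - 2) - 343) = √(-7 - 343) = √(-350) = 5*I*√14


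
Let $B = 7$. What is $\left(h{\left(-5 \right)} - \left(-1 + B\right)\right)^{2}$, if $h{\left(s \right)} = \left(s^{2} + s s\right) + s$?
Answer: $1521$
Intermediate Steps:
$h{\left(s \right)} = s + 2 s^{2}$ ($h{\left(s \right)} = \left(s^{2} + s^{2}\right) + s = 2 s^{2} + s = s + 2 s^{2}$)
$\left(h{\left(-5 \right)} - \left(-1 + B\right)\right)^{2} = \left(- 5 \left(1 + 2 \left(-5\right)\right) + \left(1 - 7\right)\right)^{2} = \left(- 5 \left(1 - 10\right) + \left(1 - 7\right)\right)^{2} = \left(\left(-5\right) \left(-9\right) - 6\right)^{2} = \left(45 - 6\right)^{2} = 39^{2} = 1521$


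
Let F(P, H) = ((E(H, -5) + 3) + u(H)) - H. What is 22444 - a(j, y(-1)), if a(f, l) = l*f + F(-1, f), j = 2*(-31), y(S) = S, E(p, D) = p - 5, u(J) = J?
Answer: 22446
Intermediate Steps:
E(p, D) = -5 + p
F(P, H) = -2 + H (F(P, H) = (((-5 + H) + 3) + H) - H = ((-2 + H) + H) - H = (-2 + 2*H) - H = -2 + H)
j = -62
a(f, l) = -2 + f + f*l (a(f, l) = l*f + (-2 + f) = f*l + (-2 + f) = -2 + f + f*l)
22444 - a(j, y(-1)) = 22444 - (-2 - 62 - 62*(-1)) = 22444 - (-2 - 62 + 62) = 22444 - 1*(-2) = 22444 + 2 = 22446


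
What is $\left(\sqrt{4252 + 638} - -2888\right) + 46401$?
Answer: $49289 + \sqrt{4890} \approx 49359.0$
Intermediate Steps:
$\left(\sqrt{4252 + 638} - -2888\right) + 46401 = \left(\sqrt{4890} + \left(2925 - 37\right)\right) + 46401 = \left(\sqrt{4890} + 2888\right) + 46401 = \left(2888 + \sqrt{4890}\right) + 46401 = 49289 + \sqrt{4890}$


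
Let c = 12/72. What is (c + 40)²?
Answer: 58081/36 ≈ 1613.4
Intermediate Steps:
c = ⅙ (c = 12*(1/72) = ⅙ ≈ 0.16667)
(c + 40)² = (⅙ + 40)² = (241/6)² = 58081/36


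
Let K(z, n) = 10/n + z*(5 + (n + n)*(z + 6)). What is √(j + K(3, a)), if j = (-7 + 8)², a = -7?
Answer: 4*I*√1113/7 ≈ 19.064*I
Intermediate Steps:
K(z, n) = 10/n + z*(5 + 2*n*(6 + z)) (K(z, n) = 10/n + z*(5 + (2*n)*(6 + z)) = 10/n + z*(5 + 2*n*(6 + z)))
j = 1 (j = 1² = 1)
√(j + K(3, a)) = √(1 + (10 - 7*3*(5 + 12*(-7) + 2*(-7)*3))/(-7)) = √(1 - (10 - 7*3*(5 - 84 - 42))/7) = √(1 - (10 - 7*3*(-121))/7) = √(1 - (10 + 2541)/7) = √(1 - ⅐*2551) = √(1 - 2551/7) = √(-2544/7) = 4*I*√1113/7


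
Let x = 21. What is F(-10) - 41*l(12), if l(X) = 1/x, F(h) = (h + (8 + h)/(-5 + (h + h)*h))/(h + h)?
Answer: -3303/2275 ≈ -1.4519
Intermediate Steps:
F(h) = (h + (8 + h)/(-5 + 2*h²))/(2*h) (F(h) = (h + (8 + h)/(-5 + (2*h)*h))/((2*h)) = (h + (8 + h)/(-5 + 2*h²))*(1/(2*h)) = (h + (8 + h)/(-5 + 2*h²))/(2*h))
l(X) = 1/21
F(-10) - 41*l(12) = (4 + (-10)³ - 2*(-10))/((-10)*(-5 + 2*(-10)²)) - 41*1/21 = -(4 - 1000 + 20)/(10*(-5 + 2*100)) - 41/21 = -⅒*(-976)/(-5 + 200) - 41/21 = -⅒*(-976)/195 - 41/21 = -⅒*1/195*(-976) - 41/21 = 488/975 - 41/21 = -3303/2275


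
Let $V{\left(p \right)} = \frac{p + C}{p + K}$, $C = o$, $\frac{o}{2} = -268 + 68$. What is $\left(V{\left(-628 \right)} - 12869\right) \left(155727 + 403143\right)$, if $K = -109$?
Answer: $- \frac{5300001729750}{737} \approx -7.1913 \cdot 10^{9}$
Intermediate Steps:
$o = -400$ ($o = 2 \left(-268 + 68\right) = 2 \left(-200\right) = -400$)
$C = -400$
$V{\left(p \right)} = \frac{-400 + p}{-109 + p}$ ($V{\left(p \right)} = \frac{p - 400}{p - 109} = \frac{-400 + p}{-109 + p}$)
$\left(V{\left(-628 \right)} - 12869\right) \left(155727 + 403143\right) = \left(\frac{-400 - 628}{-109 - 628} - 12869\right) \left(155727 + 403143\right) = \left(\frac{1}{-737} \left(-1028\right) - 12869\right) 558870 = \left(\left(- \frac{1}{737}\right) \left(-1028\right) - 12869\right) 558870 = \left(\frac{1028}{737} - 12869\right) 558870 = \left(- \frac{9483425}{737}\right) 558870 = - \frac{5300001729750}{737}$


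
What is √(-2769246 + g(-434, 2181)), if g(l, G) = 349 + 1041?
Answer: 4*I*√172991 ≈ 1663.7*I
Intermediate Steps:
g(l, G) = 1390
√(-2769246 + g(-434, 2181)) = √(-2769246 + 1390) = √(-2767856) = 4*I*√172991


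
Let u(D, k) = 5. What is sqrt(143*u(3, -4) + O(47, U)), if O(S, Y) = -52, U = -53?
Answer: sqrt(663) ≈ 25.749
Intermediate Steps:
sqrt(143*u(3, -4) + O(47, U)) = sqrt(143*5 - 52) = sqrt(715 - 52) = sqrt(663)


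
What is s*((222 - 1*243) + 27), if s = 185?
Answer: 1110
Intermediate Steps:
s*((222 - 1*243) + 27) = 185*((222 - 1*243) + 27) = 185*((222 - 243) + 27) = 185*(-21 + 27) = 185*6 = 1110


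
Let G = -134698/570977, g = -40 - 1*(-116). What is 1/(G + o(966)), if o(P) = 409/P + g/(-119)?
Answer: -1339512042/604344893 ≈ -2.2165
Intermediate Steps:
g = 76 (g = -40 + 116 = 76)
G = -134698/570977 (G = -134698*1/570977 = -134698/570977 ≈ -0.23591)
o(P) = -76/119 + 409/P (o(P) = 409/P + 76/(-119) = 409/P + 76*(-1/119) = 409/P - 76/119 = -76/119 + 409/P)
1/(G + o(966)) = 1/(-134698/570977 + (-76/119 + 409/966)) = 1/(-134698/570977 - 505/2346) = 1/(-604344893/1339512042) = -1339512042/604344893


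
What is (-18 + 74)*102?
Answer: 5712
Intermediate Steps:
(-18 + 74)*102 = 56*102 = 5712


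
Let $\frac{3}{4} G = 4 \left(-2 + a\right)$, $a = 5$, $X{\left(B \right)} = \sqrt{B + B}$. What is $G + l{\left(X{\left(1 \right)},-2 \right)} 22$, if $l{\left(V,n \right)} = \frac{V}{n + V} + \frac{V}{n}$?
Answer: $-6 - 33 \sqrt{2} \approx -52.669$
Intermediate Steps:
$X{\left(B \right)} = \sqrt{2} \sqrt{B}$ ($X{\left(B \right)} = \sqrt{2 B} = \sqrt{2} \sqrt{B}$)
$l{\left(V,n \right)} = \frac{V}{n} + \frac{V}{V + n}$ ($l{\left(V,n \right)} = \frac{V}{V + n} + \frac{V}{n} = \frac{V}{n} + \frac{V}{V + n}$)
$G = 16$ ($G = \frac{4 \cdot 4 \left(-2 + 5\right)}{3} = \frac{4 \cdot 4 \cdot 3}{3} = \frac{4}{3} \cdot 12 = 16$)
$G + l{\left(X{\left(1 \right)},-2 \right)} 22 = 16 + \frac{\sqrt{2} \sqrt{1} \left(\sqrt{2} \sqrt{1} + 2 \left(-2\right)\right)}{\left(-2\right) \left(\sqrt{2} \sqrt{1} - 2\right)} 22 = 16 + \sqrt{2} \cdot 1 \left(- \frac{1}{2}\right) \frac{1}{\sqrt{2} \cdot 1 - 2} \left(\sqrt{2} \cdot 1 - 4\right) 22 = 16 + \sqrt{2} \left(- \frac{1}{2}\right) \frac{1}{\sqrt{2} - 2} \left(\sqrt{2} - 4\right) 22 = 16 + \sqrt{2} \left(- \frac{1}{2}\right) \frac{1}{-2 + \sqrt{2}} \left(-4 + \sqrt{2}\right) 22 = 16 + - \frac{\sqrt{2} \left(-4 + \sqrt{2}\right)}{2 \left(-2 + \sqrt{2}\right)} 22 = 16 - \frac{11 \sqrt{2} \left(-4 + \sqrt{2}\right)}{-2 + \sqrt{2}}$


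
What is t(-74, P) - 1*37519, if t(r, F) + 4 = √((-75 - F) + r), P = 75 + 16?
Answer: -37523 + 4*I*√15 ≈ -37523.0 + 15.492*I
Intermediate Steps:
P = 91
t(r, F) = -4 + √(-75 + r - F) (t(r, F) = -4 + √((-75 - F) + r) = -4 + √(-75 + r - F))
t(-74, P) - 1*37519 = (-4 + √(-75 - 74 - 1*91)) - 1*37519 = (-4 + √(-75 - 74 - 91)) - 37519 = (-4 + √(-240)) - 37519 = (-4 + 4*I*√15) - 37519 = -37523 + 4*I*√15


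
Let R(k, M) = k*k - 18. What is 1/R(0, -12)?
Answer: -1/18 ≈ -0.055556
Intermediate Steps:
R(k, M) = -18 + k**2 (R(k, M) = k**2 - 18 = -18 + k**2)
1/R(0, -12) = 1/(-18 + 0**2) = 1/(-18 + 0) = 1/(-18) = -1/18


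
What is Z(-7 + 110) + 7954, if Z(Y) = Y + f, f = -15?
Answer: 8042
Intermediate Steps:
Z(Y) = -15 + Y (Z(Y) = Y - 15 = -15 + Y)
Z(-7 + 110) + 7954 = (-15 + (-7 + 110)) + 7954 = (-15 + 103) + 7954 = 88 + 7954 = 8042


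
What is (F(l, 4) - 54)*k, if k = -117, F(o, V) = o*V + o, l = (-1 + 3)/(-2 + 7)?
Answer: 6084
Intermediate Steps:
l = 2/5 ≈ 0.40000
F(o, V) = o + V*o (F(o, V) = V*o + o = o + V*o)
(F(l, 4) - 54)*k = (2*(1 + 4)/5 - 54)*(-117) = ((2/5)*5 - 54)*(-117) = (2 - 54)*(-117) = -52*(-117) = 6084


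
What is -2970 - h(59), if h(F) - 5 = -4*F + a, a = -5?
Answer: -2734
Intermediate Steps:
h(F) = -4*F (h(F) = 5 + (-4*F - 5) = 5 + (-5 - 4*F) = -4*F)
-2970 - h(59) = -2970 - (-4)*59 = -2970 - 1*(-236) = -2970 + 236 = -2734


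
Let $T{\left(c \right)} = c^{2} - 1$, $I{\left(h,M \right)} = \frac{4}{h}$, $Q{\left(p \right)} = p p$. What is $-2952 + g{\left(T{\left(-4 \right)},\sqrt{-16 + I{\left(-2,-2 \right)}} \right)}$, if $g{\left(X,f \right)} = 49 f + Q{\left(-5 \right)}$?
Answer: $-2927 + 147 i \sqrt{2} \approx -2927.0 + 207.89 i$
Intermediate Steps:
$Q{\left(p \right)} = p^{2}$
$T{\left(c \right)} = -1 + c^{2}$
$g{\left(X,f \right)} = 25 + 49 f$ ($g{\left(X,f \right)} = 49 f + \left(-5\right)^{2} = 49 f + 25 = 25 + 49 f$)
$-2952 + g{\left(T{\left(-4 \right)},\sqrt{-16 + I{\left(-2,-2 \right)}} \right)} = -2952 + \left(25 + 49 \sqrt{-16 + \frac{4}{-2}}\right) = -2952 + \left(25 + 49 \sqrt{-16 + 4 \left(- \frac{1}{2}\right)}\right) = -2952 + \left(25 + 49 \sqrt{-16 - 2}\right) = -2952 + \left(25 + 49 \sqrt{-18}\right) = -2952 + \left(25 + 49 \cdot 3 i \sqrt{2}\right) = -2952 + \left(25 + 147 i \sqrt{2}\right) = -2927 + 147 i \sqrt{2}$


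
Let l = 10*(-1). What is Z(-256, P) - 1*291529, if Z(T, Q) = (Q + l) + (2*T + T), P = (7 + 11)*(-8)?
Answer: -292451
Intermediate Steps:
l = -10
P = -144 (P = 18*(-8) = -144)
Z(T, Q) = -10 + Q + 3*T (Z(T, Q) = (Q - 10) + (2*T + T) = (-10 + Q) + 3*T = -10 + Q + 3*T)
Z(-256, P) - 1*291529 = (-10 - 144 + 3*(-256)) - 1*291529 = (-10 - 144 - 768) - 291529 = -922 - 291529 = -292451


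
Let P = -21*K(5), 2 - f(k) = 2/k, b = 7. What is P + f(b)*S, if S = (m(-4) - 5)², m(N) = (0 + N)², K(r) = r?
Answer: 717/7 ≈ 102.43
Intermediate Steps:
f(k) = 2 - 2/k
m(N) = N²
P = -105 (P = -21*5 = -105)
S = 121 (S = ((-4)² - 5)² = (16 - 5)² = 11² = 121)
P + f(b)*S = -105 + (2 - 2/7)*121 = -105 + (12/7)*121 = -105 + 1452/7 = 717/7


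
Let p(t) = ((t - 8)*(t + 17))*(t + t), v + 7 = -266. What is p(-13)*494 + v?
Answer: 1078623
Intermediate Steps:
v = -273 (v = -7 - 266 = -273)
p(t) = 2*t*(-8 + t)*(17 + t) (p(t) = ((-8 + t)*(17 + t))*(2*t) = 2*t*(-8 + t)*(17 + t))
p(-13)*494 + v = (2*(-13)*(-136 + (-13)² + 9*(-13)))*494 - 273 = (2*(-13)*(-136 + 169 - 117))*494 - 273 = (2*(-13)*(-84))*494 - 273 = 2184*494 - 273 = 1078896 - 273 = 1078623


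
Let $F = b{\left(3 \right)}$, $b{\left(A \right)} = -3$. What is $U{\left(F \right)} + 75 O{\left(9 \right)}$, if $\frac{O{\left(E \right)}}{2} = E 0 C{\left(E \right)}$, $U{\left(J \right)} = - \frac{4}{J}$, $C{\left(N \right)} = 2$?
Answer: $\frac{4}{3} \approx 1.3333$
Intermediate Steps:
$F = -3$
$O{\left(E \right)} = 0$ ($O{\left(E \right)} = 2 E 0 \cdot 2 = 2 \cdot 0 \cdot 2 = 2 \cdot 0 = 0$)
$U{\left(F \right)} + 75 O{\left(9 \right)} = - \frac{4}{-3} + 75 \cdot 0 = \left(-4\right) \left(- \frac{1}{3}\right) + 0 = \frac{4}{3} + 0 = \frac{4}{3}$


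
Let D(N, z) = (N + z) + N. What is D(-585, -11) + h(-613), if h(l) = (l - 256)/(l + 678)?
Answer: -77634/65 ≈ -1194.4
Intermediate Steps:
h(l) = (-256 + l)/(678 + l)
D(N, z) = z + 2*N
D(-585, -11) + h(-613) = (-11 + 2*(-585)) + (-256 - 613)/(678 - 613) = (-11 - 1170) - 869/65 = -1181 + (1/65)*(-869) = -1181 - 869/65 = -77634/65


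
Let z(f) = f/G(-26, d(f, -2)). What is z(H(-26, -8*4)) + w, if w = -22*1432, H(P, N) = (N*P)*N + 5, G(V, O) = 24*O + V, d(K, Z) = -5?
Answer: -4572965/146 ≈ -31322.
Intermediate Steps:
G(V, O) = V + 24*O
H(P, N) = 5 + P*N**2 (H(P, N) = P*N**2 + 5 = 5 + P*N**2)
z(f) = -f/146 (z(f) = f/(-26 + 24*(-5)) = f/(-26 - 120) = f/(-146) = f*(-1/146) = -f/146)
w = -31504
z(H(-26, -8*4)) + w = -(5 - 26*(-8*4)**2)/146 - 31504 = -(5 - 26*(-32)**2)/146 - 31504 = -(5 - 26*1024)/146 - 31504 = -(5 - 26624)/146 - 31504 = -1/146*(-26619) - 31504 = 26619/146 - 31504 = -4572965/146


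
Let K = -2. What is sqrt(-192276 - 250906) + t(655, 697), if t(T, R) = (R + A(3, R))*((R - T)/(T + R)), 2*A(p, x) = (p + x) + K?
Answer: 10983/338 + I*sqrt(443182) ≈ 32.494 + 665.72*I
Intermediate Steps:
A(p, x) = -1 + p/2 + x/2 (A(p, x) = ((p + x) - 2)/2 = (-2 + p + x)/2 = -1 + p/2 + x/2)
t(T, R) = (1/2 + 3*R/2)*(R - T)/(R + T) (t(T, R) = (R + (-1 + (1/2)*3 + R/2))*((R - T)/(T + R)) = (R + (-1 + 3/2 + R/2))*((R - T)/(R + T)) = (R + (1/2 + R/2))*((R - T)/(R + T)) = (1/2 + 3*R/2)*((R - T)/(R + T)) = (1/2 + 3*R/2)*(R - T)/(R + T))
sqrt(-192276 - 250906) + t(655, 697) = sqrt(-192276 - 250906) + (697 - 1*655 + 3*697**2 - 3*697*655)/(2*(697 + 655)) = sqrt(-443182) + (1/2)*(697 - 655 + 3*485809 - 1369605)/1352 = I*sqrt(443182) + (1/2)*(1/1352)*(697 - 655 + 1457427 - 1369605) = I*sqrt(443182) + (1/2)*(1/1352)*87864 = I*sqrt(443182) + 10983/338 = 10983/338 + I*sqrt(443182)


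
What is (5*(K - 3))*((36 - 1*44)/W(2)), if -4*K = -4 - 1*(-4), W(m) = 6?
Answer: 20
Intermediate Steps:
K = 0 (K = -(-4 - 1*(-4))/4 = -(-4 + 4)/4 = -¼*0 = 0)
(5*(K - 3))*((36 - 1*44)/W(2)) = (5*(0 - 3))*((36 - 1*44)/6) = (5*(-3))*((36 - 44)*(⅙)) = -(-120)/6 = -15*(-4/3) = 20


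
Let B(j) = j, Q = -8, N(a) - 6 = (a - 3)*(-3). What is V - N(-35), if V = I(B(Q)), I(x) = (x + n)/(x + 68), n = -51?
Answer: -7259/60 ≈ -120.98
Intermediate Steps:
N(a) = 15 - 3*a (N(a) = 6 + (a - 3)*(-3) = 6 + (-3 + a)*(-3) = 6 + (9 - 3*a) = 15 - 3*a)
I(x) = (-51 + x)/(68 + x) (I(x) = (x - 51)/(x + 68) = (-51 + x)/(68 + x))
V = -59/60 (V = (-51 - 8)/(68 - 8) = -59/60 ≈ -0.98333)
V - N(-35) = -59/60 - (15 - 3*(-35)) = -59/60 - (15 + 105) = -59/60 - 1*120 = -59/60 - 120 = -7259/60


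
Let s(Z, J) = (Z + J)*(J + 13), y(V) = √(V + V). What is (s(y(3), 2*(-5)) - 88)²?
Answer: 13978 - 708*√6 ≈ 12244.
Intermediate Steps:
y(V) = √2*√V (y(V) = √(2*V) = √2*√V)
s(Z, J) = (13 + J)*(J + Z) (s(Z, J) = (J + Z)*(13 + J) = (13 + J)*(J + Z))
(s(y(3), 2*(-5)) - 88)² = (((2*(-5))² + 13*(2*(-5)) + 13*(√2*√3) + (2*(-5))*(√2*√3)) - 88)² = (((-10)² + 13*(-10) + 13*√6 - 10*√6) - 88)² = ((100 - 130 + 13*√6 - 10*√6) - 88)² = ((-30 + 3*√6) - 88)² = (-118 + 3*√6)²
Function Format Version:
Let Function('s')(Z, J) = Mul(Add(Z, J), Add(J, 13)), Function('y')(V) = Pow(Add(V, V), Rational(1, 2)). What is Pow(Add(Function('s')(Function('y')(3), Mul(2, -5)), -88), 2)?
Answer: Add(13978, Mul(-708, Pow(6, Rational(1, 2)))) ≈ 12244.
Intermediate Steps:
Function('y')(V) = Mul(Pow(2, Rational(1, 2)), Pow(V, Rational(1, 2))) (Function('y')(V) = Pow(Mul(2, V), Rational(1, 2)) = Mul(Pow(2, Rational(1, 2)), Pow(V, Rational(1, 2))))
Function('s')(Z, J) = Mul(Add(13, J), Add(J, Z)) (Function('s')(Z, J) = Mul(Add(J, Z), Add(13, J)) = Mul(Add(13, J), Add(J, Z)))
Pow(Add(Function('s')(Function('y')(3), Mul(2, -5)), -88), 2) = Pow(Add(Add(Pow(Mul(2, -5), 2), Mul(13, Mul(2, -5)), Mul(13, Mul(Pow(2, Rational(1, 2)), Pow(3, Rational(1, 2)))), Mul(Mul(2, -5), Mul(Pow(2, Rational(1, 2)), Pow(3, Rational(1, 2))))), -88), 2) = Pow(Add(Add(Pow(-10, 2), Mul(13, -10), Mul(13, Pow(6, Rational(1, 2))), Mul(-10, Pow(6, Rational(1, 2)))), -88), 2) = Pow(Add(Add(100, -130, Mul(13, Pow(6, Rational(1, 2))), Mul(-10, Pow(6, Rational(1, 2)))), -88), 2) = Pow(Add(Add(-30, Mul(3, Pow(6, Rational(1, 2)))), -88), 2) = Pow(Add(-118, Mul(3, Pow(6, Rational(1, 2)))), 2)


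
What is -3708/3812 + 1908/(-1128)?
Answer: -238665/89582 ≈ -2.6642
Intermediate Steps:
-3708/3812 + 1908/(-1128) = -3708*1/3812 + 1908*(-1/1128) = -927/953 - 159/94 = -238665/89582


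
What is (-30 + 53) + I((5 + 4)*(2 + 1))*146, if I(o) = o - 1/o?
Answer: 106909/27 ≈ 3959.6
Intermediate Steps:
(-30 + 53) + I((5 + 4)*(2 + 1))*146 = (-30 + 53) + ((5 + 4)*(2 + 1) - 1/((5 + 4)*(2 + 1)))*146 = 23 + (9*3 - 1/(9*3))*146 = 23 + (27 - 1/27)*146 = 23 + (728/27)*146 = 23 + 106288/27 = 106909/27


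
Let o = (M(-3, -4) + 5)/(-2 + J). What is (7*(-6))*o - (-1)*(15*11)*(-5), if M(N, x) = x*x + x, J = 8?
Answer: -944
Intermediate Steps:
M(N, x) = x + x**2 (M(N, x) = x**2 + x = x + x**2)
o = 17/6 (o = (-4*(1 - 4) + 5)/(-2 + 8) = (-4*(-3) + 5)/6 = (12 + 5)*(1/6) = 17*(1/6) = 17/6 ≈ 2.8333)
(7*(-6))*o - (-1)*(15*11)*(-5) = (7*(-6))*(17/6) - (-1)*(15*11)*(-5) = -42*17/6 - (-1)*165*(-5) = -119 - (-1)*(-825) = -119 - 1*825 = -119 - 825 = -944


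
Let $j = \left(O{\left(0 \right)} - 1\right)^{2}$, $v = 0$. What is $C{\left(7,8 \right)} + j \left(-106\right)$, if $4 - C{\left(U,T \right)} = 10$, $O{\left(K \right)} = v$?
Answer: $-112$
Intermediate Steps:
$O{\left(K \right)} = 0$
$C{\left(U,T \right)} = -6$ ($C{\left(U,T \right)} = 4 - 10 = -6$)
$j = 1$ ($j = \left(0 - 1\right)^{2} = \left(-1\right)^{2} = 1$)
$C{\left(7,8 \right)} + j \left(-106\right) = -6 + 1 \left(-106\right) = -6 - 106 = -112$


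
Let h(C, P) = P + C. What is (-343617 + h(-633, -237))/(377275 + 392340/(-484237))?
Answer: -12831796263/14053086295 ≈ -0.91309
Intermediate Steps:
h(C, P) = C + P
(-343617 + h(-633, -237))/(377275 + 392340/(-484237)) = (-343617 + (-633 - 237))/(377275 + 392340/(-484237)) = (-343617 - 870)/(377275 + 392340*(-1/484237)) = -344487/(377275 - 30180/37249) = -344487/14053086295/37249 = -344487*37249/14053086295 = -12831796263/14053086295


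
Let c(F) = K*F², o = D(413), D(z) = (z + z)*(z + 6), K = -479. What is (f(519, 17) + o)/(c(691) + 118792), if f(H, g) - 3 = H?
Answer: -346616/228594607 ≈ -0.0015163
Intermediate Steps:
D(z) = 2*z*(6 + z) (D(z) = (2*z)*(6 + z) = 2*z*(6 + z))
f(H, g) = 3 + H
o = 346094 (o = 2*413*(6 + 413) = 2*413*419 = 346094)
c(F) = -479*F²
(f(519, 17) + o)/(c(691) + 118792) = ((3 + 519) + 346094)/(-479*691² + 118792) = (522 + 346094)/(-479*477481 + 118792) = 346616/(-228713399 + 118792) = 346616/(-228594607) = 346616*(-1/228594607) = -346616/228594607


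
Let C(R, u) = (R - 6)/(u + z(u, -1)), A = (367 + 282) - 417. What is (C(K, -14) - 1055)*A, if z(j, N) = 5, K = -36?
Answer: -731032/3 ≈ -2.4368e+5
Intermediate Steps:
A = 232 (A = 649 - 417 = 232)
C(R, u) = (-6 + R)/(5 + u) (C(R, u) = (R - 6)/(u + 5) = (-6 + R)/(5 + u))
(C(K, -14) - 1055)*A = ((-6 - 36)/(5 - 14) - 1055)*232 = (-42/(-9) - 1055)*232 = (-1/9*(-42) - 1055)*232 = (14/3 - 1055)*232 = -3151/3*232 = -731032/3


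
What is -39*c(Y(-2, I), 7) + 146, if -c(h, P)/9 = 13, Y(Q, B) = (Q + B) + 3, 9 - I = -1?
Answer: 4709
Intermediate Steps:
I = 10 (I = 9 - 1*(-1) = 9 + 1 = 10)
Y(Q, B) = 3 + B + Q (Y(Q, B) = (B + Q) + 3 = 3 + B + Q)
c(h, P) = -117 (c(h, P) = -9*13 = -117)
-39*c(Y(-2, I), 7) + 146 = -39*(-117) + 146 = 4563 + 146 = 4709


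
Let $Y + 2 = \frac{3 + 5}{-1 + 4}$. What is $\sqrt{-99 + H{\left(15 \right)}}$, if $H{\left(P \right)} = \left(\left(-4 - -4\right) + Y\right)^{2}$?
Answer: $\frac{i \sqrt{887}}{3} \approx 9.9275 i$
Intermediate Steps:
$Y = \frac{2}{3}$ ($Y = -2 + \frac{3 + 5}{-1 + 4} = -2 + \frac{8}{3} = \frac{2}{3} \approx 0.66667$)
$H{\left(P \right)} = \frac{4}{9}$ ($H{\left(P \right)} = \left(\left(-4 - -4\right) + \frac{2}{3}\right)^{2} = \left(\left(-4 + 4\right) + \frac{2}{3}\right)^{2} = \left(0 + \frac{2}{3}\right)^{2} = \left(\frac{2}{3}\right)^{2} = \frac{4}{9}$)
$\sqrt{-99 + H{\left(15 \right)}} = \sqrt{-99 + \frac{4}{9}} = \sqrt{- \frac{887}{9}} = \frac{i \sqrt{887}}{3}$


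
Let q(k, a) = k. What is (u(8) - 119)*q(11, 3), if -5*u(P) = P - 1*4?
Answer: -6589/5 ≈ -1317.8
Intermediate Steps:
u(P) = ⅘ - P/5 (u(P) = -(P - 1*4)/5 = -(P - 4)/5 = -(-4 + P)/5 = ⅘ - P/5)
(u(8) - 119)*q(11, 3) = ((⅘ - ⅕*8) - 119)*11 = ((⅘ - 8/5) - 119)*11 = (-⅘ - 119)*11 = -599/5*11 = -6589/5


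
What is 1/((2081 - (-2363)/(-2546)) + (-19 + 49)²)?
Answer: 2546/7587263 ≈ 0.00033556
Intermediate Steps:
1/((2081 - (-2363)/(-2546)) + (-19 + 49)²) = 1/((2081 - (-2363)*(-1)/2546) + 30²) = 1/((2081 - 1*2363/2546) + 900) = 1/((2081 - 2363/2546) + 900) = 1/(5295863/2546 + 900) = 1/(7587263/2546) = 2546/7587263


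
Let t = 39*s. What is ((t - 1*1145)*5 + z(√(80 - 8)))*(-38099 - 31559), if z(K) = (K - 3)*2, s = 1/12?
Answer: 796156111/2 - 835896*√2 ≈ 3.9690e+8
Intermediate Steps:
s = 1/12 ≈ 0.083333
t = 13/4 (t = 39*(1/12) = 13/4 ≈ 3.2500)
z(K) = -6 + 2*K (z(K) = (-3 + K)*2 = -6 + 2*K)
((t - 1*1145)*5 + z(√(80 - 8)))*(-38099 - 31559) = ((13/4 - 1*1145)*5 + (-6 + 2*√(80 - 8)))*(-38099 - 31559) = ((13/4 - 1145)*5 + (-6 + 2*√72))*(-69658) = (-4567/4*5 + (-6 + 2*(6*√2)))*(-69658) = (-22835/4 + (-6 + 12*√2))*(-69658) = (-22859/4 + 12*√2)*(-69658) = 796156111/2 - 835896*√2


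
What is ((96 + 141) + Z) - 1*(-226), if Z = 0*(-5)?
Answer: 463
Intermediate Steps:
Z = 0
((96 + 141) + Z) - 1*(-226) = ((96 + 141) + 0) - 1*(-226) = (237 + 0) + 226 = 237 + 226 = 463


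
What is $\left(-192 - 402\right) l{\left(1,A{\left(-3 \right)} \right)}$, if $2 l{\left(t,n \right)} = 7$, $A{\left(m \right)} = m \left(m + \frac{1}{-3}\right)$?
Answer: $-2079$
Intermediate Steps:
$A{\left(m \right)} = m \left(- \frac{1}{3} + m\right)$ ($A{\left(m \right)} = m \left(m - \frac{1}{3}\right) = m \left(- \frac{1}{3} + m\right)$)
$l{\left(t,n \right)} = \frac{7}{2}$ ($l{\left(t,n \right)} = \frac{1}{2} \cdot 7 = \frac{7}{2}$)
$\left(-192 - 402\right) l{\left(1,A{\left(-3 \right)} \right)} = \left(-192 - 402\right) \frac{7}{2} = \left(-594\right) \frac{7}{2} = -2079$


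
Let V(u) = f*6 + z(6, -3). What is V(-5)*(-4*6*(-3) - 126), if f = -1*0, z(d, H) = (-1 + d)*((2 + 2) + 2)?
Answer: -1620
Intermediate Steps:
z(d, H) = -6 + 6*d (z(d, H) = (-1 + d)*(4 + 2) = (-1 + d)*6 = -6 + 6*d)
f = 0
V(u) = 30 (V(u) = 0*6 + (-6 + 6*6) = 0 + (-6 + 36) = 0 + 30 = 30)
V(-5)*(-4*6*(-3) - 126) = 30*(-4*6*(-3) - 126) = 30*(-24*(-3) - 126) = 30*(72 - 126) = 30*(-54) = -1620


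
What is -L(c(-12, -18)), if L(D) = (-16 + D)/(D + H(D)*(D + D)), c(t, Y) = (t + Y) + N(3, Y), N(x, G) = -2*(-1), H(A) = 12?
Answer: -11/175 ≈ -0.062857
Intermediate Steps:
N(x, G) = 2
c(t, Y) = 2 + Y + t (c(t, Y) = (t + Y) + 2 = (Y + t) + 2 = 2 + Y + t)
L(D) = (-16 + D)/(25*D) (L(D) = (-16 + D)/(D + 12*(D + D)) = (-16 + D)/(D + 12*(2*D)) = (-16 + D)/(D + 24*D) = (-16 + D)/((25*D)) = (-16 + D)*(1/(25*D)) = (-16 + D)/(25*D))
-L(c(-12, -18)) = -(-16 + (2 - 18 - 12))/(25*(2 - 18 - 12)) = -(-16 - 28)/(25*(-28)) = -(-1)*(-44)/(25*28) = -1*11/175 = -11/175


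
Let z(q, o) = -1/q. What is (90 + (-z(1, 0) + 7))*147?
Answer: 14406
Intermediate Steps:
(90 + (-z(1, 0) + 7))*147 = (90 + (-(-1)/1 + 7))*147 = (90 + (-(-1) + 7))*147 = (90 + (-1*(-1) + 7))*147 = (90 + (1 + 7))*147 = (90 + 8)*147 = 98*147 = 14406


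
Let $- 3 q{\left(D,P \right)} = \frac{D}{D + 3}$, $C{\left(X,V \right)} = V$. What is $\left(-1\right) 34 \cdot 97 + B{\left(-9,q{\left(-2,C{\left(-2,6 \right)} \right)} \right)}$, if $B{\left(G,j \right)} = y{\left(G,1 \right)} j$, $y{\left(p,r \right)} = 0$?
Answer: $-3298$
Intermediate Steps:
$q{\left(D,P \right)} = - \frac{D}{3 \left(3 + D\right)}$ ($q{\left(D,P \right)} = - \frac{D \frac{1}{D + 3}}{3} = - \frac{D \frac{1}{3 + D}}{3} = - \frac{D}{3 \left(3 + D\right)}$)
$B{\left(G,j \right)} = 0$ ($B{\left(G,j \right)} = 0 j = 0$)
$\left(-1\right) 34 \cdot 97 + B{\left(-9,q{\left(-2,C{\left(-2,6 \right)} \right)} \right)} = \left(-1\right) 34 \cdot 97 + 0 = \left(-34\right) 97 + 0 = -3298 + 0 = -3298$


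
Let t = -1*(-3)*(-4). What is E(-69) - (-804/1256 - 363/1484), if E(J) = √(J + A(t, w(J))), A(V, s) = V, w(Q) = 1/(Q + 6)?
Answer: 206133/232988 + 9*I ≈ 0.88474 + 9.0*I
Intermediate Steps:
w(Q) = 1/(6 + Q)
t = -12 (t = 3*(-4) = -12)
E(J) = √(-12 + J) (E(J) = √(J - 12) = √(-12 + J))
E(-69) - (-804/1256 - 363/1484) = √(-12 - 69) - (-804/1256 - 363/1484) = √(-81) - (-804*1/1256 - 363*1/1484) = 9*I - (-201/314 - 363/1484) = 9*I - 1*(-206133/232988) = 9*I + 206133/232988 = 206133/232988 + 9*I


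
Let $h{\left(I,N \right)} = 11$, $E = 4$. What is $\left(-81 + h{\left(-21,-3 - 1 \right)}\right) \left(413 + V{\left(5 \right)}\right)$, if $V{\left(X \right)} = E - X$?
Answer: $-28840$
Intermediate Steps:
$V{\left(X \right)} = 4 - X$
$\left(-81 + h{\left(-21,-3 - 1 \right)}\right) \left(413 + V{\left(5 \right)}\right) = \left(-81 + 11\right) \left(413 + \left(4 - 5\right)\right) = - 70 \left(413 + \left(4 - 5\right)\right) = - 70 \left(413 - 1\right) = \left(-70\right) 412 = -28840$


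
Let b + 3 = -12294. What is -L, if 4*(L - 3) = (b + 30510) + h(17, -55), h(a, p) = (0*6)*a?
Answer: -18225/4 ≈ -4556.3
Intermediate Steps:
h(a, p) = 0 (h(a, p) = 0*a = 0)
b = -12297 (b = -3 - 12294 = -12297)
L = 18225/4 (L = 3 + ((-12297 + 30510) + 0)/4 = 3 + (18213 + 0)/4 = 3 + (¼)*18213 = 3 + 18213/4 = 18225/4 ≈ 4556.3)
-L = -1*18225/4 = -18225/4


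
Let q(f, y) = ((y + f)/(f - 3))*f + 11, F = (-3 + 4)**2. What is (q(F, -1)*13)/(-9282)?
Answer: -11/714 ≈ -0.015406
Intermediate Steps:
F = 1 (F = 1**2 = 1)
q(f, y) = 11 + f*(f + y)/(-3 + f) (q(f, y) = ((f + y)/(-3 + f))*f + 11 = f*(f + y)/(-3 + f) + 11 = 11 + f*(f + y)/(-3 + f))
(q(F, -1)*13)/(-9282) = (((-33 + 1**2 + 11*1 + 1*(-1))/(-3 + 1))*13)/(-9282) = (((-33 + 1 + 11 - 1)/(-2))*13)*(-1/9282) = (-1/2*(-22)*13)*(-1/9282) = (11*13)*(-1/9282) = 143*(-1/9282) = -11/714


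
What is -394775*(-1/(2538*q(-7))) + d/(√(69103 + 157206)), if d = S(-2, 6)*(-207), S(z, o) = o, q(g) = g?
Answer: -394775/17766 - 1242*√226309/226309 ≈ -24.832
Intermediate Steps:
d = -1242 (d = 6*(-207) = -1242)
-394775*(-1/(2538*q(-7))) + d/(√(69103 + 157206)) = -394775/((-7*(-2538))) - 1242/√(69103 + 157206) = -394775/17766 - 1242*√226309/226309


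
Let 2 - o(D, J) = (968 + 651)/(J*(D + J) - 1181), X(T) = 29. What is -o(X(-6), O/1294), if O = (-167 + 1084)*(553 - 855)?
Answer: -31483625107/16080676539 ≈ -1.9579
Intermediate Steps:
O = -276934 (O = 917*(-302) = -276934)
o(D, J) = 2 - 1619/(-1181 + J*(D + J)) (o(D, J) = 2 - (968 + 651)/(J*(D + J) - 1181) = 2 - 1619/(-1181 + J*(D + J)))
-o(X(-6), O/1294) = -(-3981 + 2*(-276934/1294)² + 2*29*(-276934/1294))/(-1181 + (-276934/1294)² + 29*(-276934/1294)) = -(-3981 + 2*(-276934*1/1294)² + 2*29*(-276934*1/1294))/(-1181 + (-276934*1/1294)² + 29*(-276934*1/1294)) = -(-3981 + 2*(-138467/647)² + 2*29*(-138467/647))/(-1181 + (-138467/647)² + 29*(-138467/647)) = -(-3981 + 2*(19173110089/418609) - 8031086/647)/(-1181 + 19173110089/418609 - 4015543/647) = -(-3981 + 38346220178/418609 - 8031086/647)/16080676539/418609 = -418609*31483625107/(16080676539*418609) = -1*31483625107/16080676539 = -31483625107/16080676539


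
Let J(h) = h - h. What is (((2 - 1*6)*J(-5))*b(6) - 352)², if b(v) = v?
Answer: 123904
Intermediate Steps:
J(h) = 0
(((2 - 1*6)*J(-5))*b(6) - 352)² = (((2 - 1*6)*0)*6 - 352)² = (((2 - 6)*0)*6 - 352)² = (-4*0*6 - 352)² = (0*6 - 352)² = (0 - 352)² = (-352)² = 123904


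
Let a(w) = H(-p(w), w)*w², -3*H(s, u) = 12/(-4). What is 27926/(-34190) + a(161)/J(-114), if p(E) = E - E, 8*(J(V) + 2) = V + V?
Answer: -887090733/1042795 ≈ -850.69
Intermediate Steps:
J(V) = -2 + V/4 (J(V) = -2 + (V + V)/8 = -2 + (2*V)/8 = -2 + V/4)
p(E) = 0
H(s, u) = 1 (H(s, u) = -4/(-4) = -4*(-1)/4 = -⅓*(-3) = 1)
a(w) = w² (a(w) = 1*w² = w²)
27926/(-34190) + a(161)/J(-114) = 27926/(-34190) + 161²/(-2 + (¼)*(-114)) = 27926*(-1/34190) + 25921/(-2 - 57/2) = -13963/17095 + 25921/(-61/2) = -13963/17095 + 25921*(-2/61) = -13963/17095 - 51842/61 = -887090733/1042795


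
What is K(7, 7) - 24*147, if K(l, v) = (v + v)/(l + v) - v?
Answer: -3534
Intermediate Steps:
K(l, v) = -v + 2*v/(l + v) (K(l, v) = (2*v)/(l + v) - v = 2*v/(l + v) - v = -v + 2*v/(l + v))
K(7, 7) - 24*147 = 7*(2 - 1*7 - 1*7)/(7 + 7) - 24*147 = 7*(2 - 7 - 7)/14 - 3528 = 7*(1/14)*(-12) - 3528 = -6 - 3528 = -3534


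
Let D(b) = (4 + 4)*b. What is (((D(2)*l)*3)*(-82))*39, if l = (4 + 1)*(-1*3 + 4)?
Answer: -767520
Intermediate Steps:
D(b) = 8*b
l = 5 (l = 5*(-3 + 4) = 5*1 = 5)
(((D(2)*l)*3)*(-82))*39 = ((((8*2)*5)*3)*(-82))*39 = (((16*5)*3)*(-82))*39 = ((80*3)*(-82))*39 = (240*(-82))*39 = -19680*39 = -767520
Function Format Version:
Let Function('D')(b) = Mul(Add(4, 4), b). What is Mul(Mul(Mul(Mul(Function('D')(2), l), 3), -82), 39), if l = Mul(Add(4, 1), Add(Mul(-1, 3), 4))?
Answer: -767520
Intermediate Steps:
Function('D')(b) = Mul(8, b)
l = 5 (l = Mul(5, Add(-3, 4)) = Mul(5, 1) = 5)
Mul(Mul(Mul(Mul(Function('D')(2), l), 3), -82), 39) = Mul(Mul(Mul(Mul(Mul(8, 2), 5), 3), -82), 39) = Mul(Mul(Mul(Mul(16, 5), 3), -82), 39) = Mul(Mul(Mul(80, 3), -82), 39) = Mul(Mul(240, -82), 39) = Mul(-19680, 39) = -767520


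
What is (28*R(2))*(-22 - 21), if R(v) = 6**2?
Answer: -43344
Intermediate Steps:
R(v) = 36
(28*R(2))*(-22 - 21) = (28*36)*(-22 - 21) = 1008*(-43) = -43344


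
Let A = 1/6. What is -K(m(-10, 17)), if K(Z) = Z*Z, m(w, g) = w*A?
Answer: -25/9 ≈ -2.7778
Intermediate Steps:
A = ⅙ ≈ 0.16667
m(w, g) = w/6 (m(w, g) = w*(⅙) = w/6)
K(Z) = Z²
-K(m(-10, 17)) = -((⅙)*(-10))² = -(-5/3)² = -1*25/9 = -25/9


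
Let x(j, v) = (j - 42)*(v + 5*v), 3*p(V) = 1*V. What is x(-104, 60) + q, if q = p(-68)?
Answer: -157748/3 ≈ -52583.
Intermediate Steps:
p(V) = V/3 (p(V) = (1*V)/3 = V/3)
q = -68/3 (q = (⅓)*(-68) = -68/3 ≈ -22.667)
x(j, v) = 6*v*(-42 + j) (x(j, v) = (-42 + j)*(6*v) = 6*v*(-42 + j))
x(-104, 60) + q = 6*60*(-42 - 104) - 68/3 = 6*60*(-146) - 68/3 = -52560 - 68/3 = -157748/3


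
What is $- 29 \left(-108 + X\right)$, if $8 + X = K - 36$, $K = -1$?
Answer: $4437$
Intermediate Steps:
$X = -45$ ($X = -8 - 37 = -45$)
$- 29 \left(-108 + X\right) = - 29 \left(-108 - 45\right) = \left(-29\right) \left(-153\right) = 4437$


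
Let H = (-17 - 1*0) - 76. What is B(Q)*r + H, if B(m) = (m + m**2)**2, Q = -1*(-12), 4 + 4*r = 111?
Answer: 650895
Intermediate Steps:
r = 107/4 (r = -1 + (1/4)*111 = -1 + 111/4 = 107/4 ≈ 26.750)
Q = 12
H = -93 (H = (-17 + 0) - 76 = -17 - 76 = -93)
B(Q)*r + H = (12**2*(1 + 12)**2)*(107/4) - 93 = (144*13**2)*(107/4) - 93 = (144*169)*(107/4) - 93 = 24336*(107/4) - 93 = 650988 - 93 = 650895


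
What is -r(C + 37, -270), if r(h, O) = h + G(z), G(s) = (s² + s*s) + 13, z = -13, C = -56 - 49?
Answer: -283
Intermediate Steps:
C = -105
G(s) = 13 + 2*s² (G(s) = (s² + s²) + 13 = 2*s² + 13 = 13 + 2*s²)
r(h, O) = 351 + h (r(h, O) = h + (13 + 2*(-13)²) = h + (13 + 2*169) = h + (13 + 338) = h + 351 = 351 + h)
-r(C + 37, -270) = -(351 + (-105 + 37)) = -(351 - 68) = -1*283 = -283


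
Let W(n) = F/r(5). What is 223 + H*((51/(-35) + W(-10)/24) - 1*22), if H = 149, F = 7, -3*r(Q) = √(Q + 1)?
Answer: -114524/35 - 1043*√6/48 ≈ -3325.3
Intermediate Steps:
r(Q) = -√(1 + Q)/3 (r(Q) = -√(Q + 1)/3 = -√(1 + Q)/3)
W(n) = -7*√6/2 (W(n) = 7/((-√(1 + 5)/3)) = 7/((-√6/3)) = 7*(-√6/2) = -7*√6/2)
223 + H*((51/(-35) + W(-10)/24) - 1*22) = 223 + 149*((51/(-35) - 7*√6/2/24) - 1*22) = 223 + 149*((51*(-1/35) - 7*√6/2*(1/24)) - 22) = 223 + 149*((-51/35 - 7*√6/48) - 22) = 223 + 149*(-821/35 - 7*√6/48) = 223 + (-122329/35 - 1043*√6/48) = -114524/35 - 1043*√6/48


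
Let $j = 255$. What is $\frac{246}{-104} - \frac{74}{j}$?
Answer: $- \frac{35213}{13260} \approx -2.6556$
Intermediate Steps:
$\frac{246}{-104} - \frac{74}{j} = \frac{246}{-104} - \frac{74}{255} = 246 \left(- \frac{1}{104}\right) - \frac{74}{255} = - \frac{123}{52} - \frac{74}{255} = - \frac{35213}{13260}$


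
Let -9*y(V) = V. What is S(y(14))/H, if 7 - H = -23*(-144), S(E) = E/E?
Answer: -1/3305 ≈ -0.00030257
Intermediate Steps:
y(V) = -V/9
S(E) = 1
H = -3305 (H = 7 - (-23)*(-144) = 7 - 1*3312 = 7 - 3312 = -3305)
S(y(14))/H = 1/(-3305) = 1*(-1/3305) = -1/3305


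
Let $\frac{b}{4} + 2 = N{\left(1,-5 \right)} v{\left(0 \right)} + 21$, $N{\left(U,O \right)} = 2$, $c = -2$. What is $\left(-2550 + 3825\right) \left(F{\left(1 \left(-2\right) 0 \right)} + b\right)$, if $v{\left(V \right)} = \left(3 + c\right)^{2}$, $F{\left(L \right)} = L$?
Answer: $107100$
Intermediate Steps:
$v{\left(V \right)} = 1$ ($v{\left(V \right)} = \left(3 - 2\right)^{2} = 1^{2} = 1$)
$b = 84$ ($b = -8 + 4 \left(2 \cdot 1 + 21\right) = -8 + 4 \left(2 + 21\right) = -8 + 4 \cdot 23 = -8 + 92 = 84$)
$\left(-2550 + 3825\right) \left(F{\left(1 \left(-2\right) 0 \right)} + b\right) = \left(-2550 + 3825\right) \left(1 \left(-2\right) 0 + 84\right) = 1275 \left(\left(-2\right) 0 + 84\right) = 1275 \left(0 + 84\right) = 1275 \cdot 84 = 107100$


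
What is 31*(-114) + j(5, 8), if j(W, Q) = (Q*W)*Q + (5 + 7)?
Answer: -3202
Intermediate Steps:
j(W, Q) = 12 + W*Q² (j(W, Q) = W*Q² + 12 = 12 + W*Q²)
31*(-114) + j(5, 8) = 31*(-114) + (12 + 5*8²) = -3534 + (12 + 5*64) = -3534 + (12 + 320) = -3534 + 332 = -3202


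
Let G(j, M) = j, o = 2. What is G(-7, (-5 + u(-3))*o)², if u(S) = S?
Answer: 49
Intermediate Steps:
G(-7, (-5 + u(-3))*o)² = (-7)² = 49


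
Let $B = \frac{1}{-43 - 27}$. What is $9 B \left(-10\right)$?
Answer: $\frac{9}{7} \approx 1.2857$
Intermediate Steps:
$B = - \frac{1}{70}$ ($B = \frac{1}{-70} = - \frac{1}{70} \approx -0.014286$)
$9 B \left(-10\right) = 9 \left(- \frac{1}{70}\right) \left(-10\right) = \left(- \frac{9}{70}\right) \left(-10\right) = \frac{9}{7}$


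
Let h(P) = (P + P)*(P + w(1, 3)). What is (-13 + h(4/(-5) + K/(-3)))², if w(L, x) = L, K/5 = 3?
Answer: 1138489/625 ≈ 1821.6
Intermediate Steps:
K = 15 (K = 5*3 = 15)
h(P) = 2*P*(1 + P) (h(P) = (P + P)*(P + 1) = (2*P)*(1 + P) = 2*P*(1 + P))
(-13 + h(4/(-5) + K/(-3)))² = (-13 + 2*(4/(-5) + 15/(-3))*(1 + (4/(-5) + 15/(-3))))² = (-13 + 2*(4*(-⅕) + 15*(-⅓))*(1 + (4*(-⅕) + 15*(-⅓))))² = (-13 + 2*(-⅘ - 5)*(1 + (-⅘ - 5)))² = (-13 + 2*(-29/5)*(1 - 29/5))² = (-13 + 2*(-29/5)*(-24/5))² = (-13 + 1392/25)² = (1067/25)² = 1138489/625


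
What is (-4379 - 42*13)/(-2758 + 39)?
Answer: 4925/2719 ≈ 1.8113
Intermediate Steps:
(-4379 - 42*13)/(-2758 + 39) = (-4379 - 546)/(-2719) = -4925*(-1/2719) = 4925/2719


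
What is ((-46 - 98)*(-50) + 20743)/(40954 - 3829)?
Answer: 27943/37125 ≈ 0.75267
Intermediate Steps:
((-46 - 98)*(-50) + 20743)/(40954 - 3829) = (-144*(-50) + 20743)/37125 = (7200 + 20743)*(1/37125) = 27943*(1/37125) = 27943/37125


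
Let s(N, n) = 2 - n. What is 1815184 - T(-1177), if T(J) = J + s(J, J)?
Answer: 1815182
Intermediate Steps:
T(J) = 2 (T(J) = J + (2 - J) = 2)
1815184 - T(-1177) = 1815184 - 1*2 = 1815184 - 2 = 1815182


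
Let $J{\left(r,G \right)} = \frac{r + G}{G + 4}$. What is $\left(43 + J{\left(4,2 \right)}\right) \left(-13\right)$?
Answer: $-572$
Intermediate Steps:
$J{\left(r,G \right)} = \frac{G + r}{4 + G}$
$\left(43 + J{\left(4,2 \right)}\right) \left(-13\right) = \left(43 + \frac{2 + 4}{4 + 2}\right) \left(-13\right) = \left(43 + \frac{1}{6} \cdot 6\right) \left(-13\right) = \left(43 + 1\right) \left(-13\right) = 44 \left(-13\right) = -572$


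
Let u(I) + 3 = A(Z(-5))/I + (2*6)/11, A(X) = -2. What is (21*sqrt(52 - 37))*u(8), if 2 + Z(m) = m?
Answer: -1995*sqrt(15)/44 ≈ -175.60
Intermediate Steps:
Z(m) = -2 + m
u(I) = -21/11 - 2/I (u(I) = -3 + (-2/I + (2*6)/11) = -3 + (-2/I + 12*(1/11)) = -3 + (-2/I + 12/11) = -3 + (12/11 - 2/I) = -21/11 - 2/I)
(21*sqrt(52 - 37))*u(8) = (21*sqrt(52 - 37))*(-21/11 - 2/8) = (21*sqrt(15))*(-21/11 - 2*1/8) = (21*sqrt(15))*(-21/11 - 1/4) = (21*sqrt(15))*(-95/44) = -1995*sqrt(15)/44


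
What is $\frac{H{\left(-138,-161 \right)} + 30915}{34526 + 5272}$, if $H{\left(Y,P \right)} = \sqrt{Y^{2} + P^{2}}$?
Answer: $\frac{1145}{1474} + \frac{23 \sqrt{85}}{39798} \approx 0.78213$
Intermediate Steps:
$H{\left(Y,P \right)} = \sqrt{P^{2} + Y^{2}}$
$\frac{H{\left(-138,-161 \right)} + 30915}{34526 + 5272} = \frac{\sqrt{\left(-161\right)^{2} + \left(-138\right)^{2}} + 30915}{34526 + 5272} = \frac{\sqrt{25921 + 19044} + 30915}{39798} = \left(\sqrt{44965} + 30915\right) \frac{1}{39798} = \left(23 \sqrt{85} + 30915\right) \frac{1}{39798} = \left(30915 + 23 \sqrt{85}\right) \frac{1}{39798} = \frac{1145}{1474} + \frac{23 \sqrt{85}}{39798}$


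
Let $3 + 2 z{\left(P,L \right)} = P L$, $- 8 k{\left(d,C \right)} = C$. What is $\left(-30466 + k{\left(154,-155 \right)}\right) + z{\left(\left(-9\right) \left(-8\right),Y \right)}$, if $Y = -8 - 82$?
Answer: $- \frac{269505}{8} \approx -33688.0$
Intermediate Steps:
$k{\left(d,C \right)} = - \frac{C}{8}$
$Y = -90$
$z{\left(P,L \right)} = - \frac{3}{2} + \frac{L P}{2}$ ($z{\left(P,L \right)} = - \frac{3}{2} + \frac{P L}{2} = - \frac{3}{2} + \frac{L P}{2}$)
$\left(-30466 + k{\left(154,-155 \right)}\right) + z{\left(\left(-9\right) \left(-8\right),Y \right)} = \left(-30466 - - \frac{155}{8}\right) + \left(- \frac{3}{2} + \frac{1}{2} \left(-90\right) \left(\left(-9\right) \left(-8\right)\right)\right) = \left(-30466 + \frac{155}{8}\right) + \left(- \frac{3}{2} + \frac{1}{2} \left(-90\right) 72\right) = - \frac{243573}{8} - \frac{6483}{2} = - \frac{269505}{8}$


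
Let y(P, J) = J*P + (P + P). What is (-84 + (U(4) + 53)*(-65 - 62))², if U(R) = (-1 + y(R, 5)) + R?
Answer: 115605504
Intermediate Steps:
y(P, J) = 2*P + J*P (y(P, J) = J*P + 2*P = 2*P + J*P)
U(R) = -1 + 8*R (U(R) = (-1 + R*(2 + 5)) + R = (-1 + R*7) + R = (-1 + 7*R) + R = -1 + 8*R)
(-84 + (U(4) + 53)*(-65 - 62))² = (-84 + ((-1 + 8*4) + 53)*(-65 - 62))² = (-84 + ((-1 + 32) + 53)*(-127))² = (-84 + (31 + 53)*(-127))² = (-84 + 84*(-127))² = (-84 - 10668)² = (-10752)² = 115605504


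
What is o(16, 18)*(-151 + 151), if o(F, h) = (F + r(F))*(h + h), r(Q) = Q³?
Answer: 0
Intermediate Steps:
o(F, h) = 2*h*(F + F³) (o(F, h) = (F + F³)*(h + h) = (F + F³)*(2*h) = 2*h*(F + F³))
o(16, 18)*(-151 + 151) = (2*16*18*(1 + 16²))*(-151 + 151) = (2*16*18*(1 + 256))*0 = (2*16*18*257)*0 = 148032*0 = 0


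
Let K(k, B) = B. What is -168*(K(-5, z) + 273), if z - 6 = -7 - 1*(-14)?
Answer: -48048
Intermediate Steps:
z = 13 (z = 6 + (-7 - 1*(-14)) = 6 + (-7 + 14) = 6 + 7 = 13)
-168*(K(-5, z) + 273) = -168*(13 + 273) = -168*286 = -48048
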